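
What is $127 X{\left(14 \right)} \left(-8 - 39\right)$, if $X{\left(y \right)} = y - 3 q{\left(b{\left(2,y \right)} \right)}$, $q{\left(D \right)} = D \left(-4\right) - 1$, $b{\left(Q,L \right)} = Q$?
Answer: $-244729$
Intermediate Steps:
$q{\left(D \right)} = -1 - 4 D$ ($q{\left(D \right)} = - 4 D - 1 = -1 - 4 D$)
$X{\left(y \right)} = 27 + y$ ($X{\left(y \right)} = y - 3 \left(-1 - 8\right) = y - -27 = y + 27 = 27 + y$)
$127 X{\left(14 \right)} \left(-8 - 39\right) = 127 \left(27 + 14\right) \left(-8 - 39\right) = 127 \cdot 41 \left(-47\right) = 5207 \left(-47\right) = -244729$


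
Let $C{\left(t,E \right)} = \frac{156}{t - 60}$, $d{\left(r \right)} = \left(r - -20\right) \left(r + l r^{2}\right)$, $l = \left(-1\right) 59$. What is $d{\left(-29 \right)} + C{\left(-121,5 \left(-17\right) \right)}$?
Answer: $\frac{80876436}{181} \approx 4.4683 \cdot 10^{5}$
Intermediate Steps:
$l = -59$
$d{\left(r \right)} = \left(20 + r\right) \left(r - 59 r^{2}\right)$ ($d{\left(r \right)} = \left(r - -20\right) \left(r - 59 r^{2}\right) = \left(r + 20\right) \left(r - 59 r^{2}\right) = \left(20 + r\right) \left(r - 59 r^{2}\right)$)
$C{\left(t,E \right)} = \frac{156}{-60 + t}$ ($C{\left(t,E \right)} = \frac{156}{t - 60} = \frac{156}{-60 + t}$)
$d{\left(-29 \right)} + C{\left(-121,5 \left(-17\right) \right)} = - 29 \left(20 - -34191 - 59 \left(-29\right)^{2}\right) + \frac{156}{-60 - 121} = - 29 \left(20 + 34191 - 49619\right) + \frac{156}{-181} = - 29 \left(20 + 34191 - 49619\right) + 156 \left(- \frac{1}{181}\right) = \left(-29\right) \left(-15408\right) - \frac{156}{181} = 446832 - \frac{156}{181} = \frac{80876436}{181}$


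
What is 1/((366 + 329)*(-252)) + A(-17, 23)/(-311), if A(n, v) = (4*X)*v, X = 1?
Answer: -16113191/54468540 ≈ -0.29583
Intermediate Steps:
A(n, v) = 4*v (A(n, v) = (4*1)*v = 4*v)
1/((366 + 329)*(-252)) + A(-17, 23)/(-311) = 1/((366 + 329)*(-252)) + (4*23)/(-311) = -1/252/695 + 92*(-1/311) = (1/695)*(-1/252) - 92/311 = -1/175140 - 92/311 = -16113191/54468540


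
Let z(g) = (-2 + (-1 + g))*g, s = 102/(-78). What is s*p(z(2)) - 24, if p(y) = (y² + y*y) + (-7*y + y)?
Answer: -652/13 ≈ -50.154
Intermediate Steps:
s = -17/13 (s = 102*(-1/78) = -17/13 ≈ -1.3077)
z(g) = g*(-3 + g) (z(g) = (-3 + g)*g = g*(-3 + g))
p(y) = -6*y + 2*y² (p(y) = (y² + y²) - 6*y = 2*y² - 6*y = -6*y + 2*y²)
s*p(z(2)) - 24 = -34*2*(-3 + 2)*(-3 + 2*(-3 + 2))/13 - 24 = -34*2*(-1)*(-3 + 2*(-1))/13 - 24 = -34*(-2)*(-3 - 2)/13 - 24 = -34*(-2)*(-5)/13 - 24 = -17/13*20 - 24 = -340/13 - 24 = -652/13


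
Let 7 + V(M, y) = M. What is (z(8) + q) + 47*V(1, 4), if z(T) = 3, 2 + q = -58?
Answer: -339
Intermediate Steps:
q = -60 (q = -2 - 58 = -60)
V(M, y) = -7 + M
(z(8) + q) + 47*V(1, 4) = (3 - 60) + 47*(-7 + 1) = -57 + 47*(-6) = -57 - 282 = -339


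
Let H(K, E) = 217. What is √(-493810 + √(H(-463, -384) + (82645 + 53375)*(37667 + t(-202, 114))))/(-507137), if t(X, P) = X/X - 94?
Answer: -I*√(493810 - 13*√30241513)/507137 ≈ -0.0012814*I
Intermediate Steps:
t(X, P) = -93 (t(X, P) = 1 - 94 = -93)
√(-493810 + √(H(-463, -384) + (82645 + 53375)*(37667 + t(-202, 114))))/(-507137) = √(-493810 + √(217 + (82645 + 53375)*(37667 - 93)))/(-507137) = √(-493810 + √(217 + 136020*37574))*(-1/507137) = √(-493810 + √(217 + 5110815480))*(-1/507137) = √(-493810 + √5110815697)*(-1/507137) = √(-493810 + 13*√30241513)*(-1/507137) = -√(-493810 + 13*√30241513)/507137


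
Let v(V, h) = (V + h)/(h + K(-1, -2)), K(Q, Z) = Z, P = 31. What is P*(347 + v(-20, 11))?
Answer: 10726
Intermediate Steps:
v(V, h) = (V + h)/(-2 + h) (v(V, h) = (V + h)/(h - 2) = (V + h)/(-2 + h))
P*(347 + v(-20, 11)) = 31*(347 + (-20 + 11)/(-2 + 11)) = 31*(347 - 9/9) = 31*(347 + (⅑)*(-9)) = 31*(347 - 1) = 31*346 = 10726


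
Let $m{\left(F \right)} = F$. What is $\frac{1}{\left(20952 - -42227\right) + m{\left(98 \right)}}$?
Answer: $\frac{1}{63277} \approx 1.5804 \cdot 10^{-5}$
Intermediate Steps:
$\frac{1}{\left(20952 - -42227\right) + m{\left(98 \right)}} = \frac{1}{\left(20952 - -42227\right) + 98} = \frac{1}{\left(20952 + 42227\right) + 98} = \frac{1}{63179 + 98} = \frac{1}{63277}$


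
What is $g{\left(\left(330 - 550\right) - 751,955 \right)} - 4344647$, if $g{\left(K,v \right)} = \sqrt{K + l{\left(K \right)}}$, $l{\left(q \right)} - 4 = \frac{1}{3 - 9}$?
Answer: $-4344647 + \frac{i \sqrt{34818}}{6} \approx -4.3446 \cdot 10^{6} + 31.099 i$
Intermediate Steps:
$l{\left(q \right)} = \frac{23}{6}$ ($l{\left(q \right)} = 4 + \frac{1}{3 - 9} = 4 + \frac{1}{-6} = 4 - \frac{1}{6} = \frac{23}{6}$)
$g{\left(K,v \right)} = \sqrt{\frac{23}{6} + K}$ ($g{\left(K,v \right)} = \sqrt{K + \frac{23}{6}} = \sqrt{\frac{23}{6} + K}$)
$g{\left(\left(330 - 550\right) - 751,955 \right)} - 4344647 = \frac{\sqrt{138 + 36 \left(\left(330 - 550\right) - 751\right)}}{6} - 4344647 = \frac{\sqrt{138 + 36 \left(-220 - 751\right)}}{6} - 4344647 = \frac{\sqrt{138 + 36 \left(-971\right)}}{6} - 4344647 = \frac{\sqrt{138 - 34956}}{6} - 4344647 = \frac{\sqrt{-34818}}{6} - 4344647 = \frac{i \sqrt{34818}}{6} - 4344647 = -4344647 + \frac{i \sqrt{34818}}{6}$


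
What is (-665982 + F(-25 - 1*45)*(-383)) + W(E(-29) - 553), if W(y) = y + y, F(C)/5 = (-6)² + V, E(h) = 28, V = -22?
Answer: -693842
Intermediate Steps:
F(C) = 70 (F(C) = 5*((-6)² - 22) = 5*(36 - 22) = 5*14 = 70)
W(y) = 2*y
(-665982 + F(-25 - 1*45)*(-383)) + W(E(-29) - 553) = (-665982 + 70*(-383)) + 2*(28 - 553) = (-665982 - 26810) + 2*(-525) = -692792 - 1050 = -693842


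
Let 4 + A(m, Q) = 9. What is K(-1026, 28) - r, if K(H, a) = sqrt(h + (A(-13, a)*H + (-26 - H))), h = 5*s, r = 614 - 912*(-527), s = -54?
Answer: -481238 + 20*I*sqrt(11) ≈ -4.8124e+5 + 66.333*I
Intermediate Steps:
A(m, Q) = 5 (A(m, Q) = -4 + 9 = 5)
r = 481238 (r = 614 + 480624 = 481238)
h = -270 (h = 5*(-54) = -270)
K(H, a) = sqrt(-296 + 4*H) (K(H, a) = sqrt(-270 + (5*H + (-26 - H))) = sqrt(-270 + (-26 + 4*H)) = sqrt(-296 + 4*H))
K(-1026, 28) - r = 2*sqrt(-74 - 1026) - 1*481238 = 2*sqrt(-1100) - 481238 = 2*(10*I*sqrt(11)) - 481238 = 20*I*sqrt(11) - 481238 = -481238 + 20*I*sqrt(11)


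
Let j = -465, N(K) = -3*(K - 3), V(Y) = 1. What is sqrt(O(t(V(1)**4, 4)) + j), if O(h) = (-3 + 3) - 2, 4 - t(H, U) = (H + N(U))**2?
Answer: I*sqrt(467) ≈ 21.61*I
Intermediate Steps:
N(K) = 9 - 3*K (N(K) = -3*(-3 + K) = 9 - 3*K)
t(H, U) = 4 - (9 + H - 3*U)**2 (t(H, U) = 4 - (H + (9 - 3*U))**2 = 4 - (9 + H - 3*U)**2)
O(h) = -2 (O(h) = 0 - 2 = -2)
sqrt(O(t(V(1)**4, 4)) + j) = sqrt(-2 - 465) = sqrt(-467) = I*sqrt(467)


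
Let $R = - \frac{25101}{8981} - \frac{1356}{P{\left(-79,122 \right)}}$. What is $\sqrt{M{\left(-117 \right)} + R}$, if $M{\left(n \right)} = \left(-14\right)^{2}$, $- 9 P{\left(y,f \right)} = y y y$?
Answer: $\frac{\sqrt{606904978247016799}}{56050421} \approx 13.899$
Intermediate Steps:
$P{\left(y,f \right)} = - \frac{y^{3}}{9}$ ($P{\left(y,f \right)} = - \frac{y y y}{9} = - \frac{y^{2} y}{9} = - \frac{y^{3}}{9}$)
$M{\left(n \right)} = 196$
$R = - \frac{12485376063}{4427983259}$ ($R = - \frac{25101}{8981} - \frac{1356}{\left(- \frac{1}{9}\right) \left(-79\right)^{3}} = \left(-25101\right) \frac{1}{8981} - \frac{1356}{\left(- \frac{1}{9}\right) \left(-493039\right)} = - \frac{25101}{8981} - \frac{1356}{\frac{493039}{9}} = - \frac{25101}{8981} - \frac{12204}{493039} = - \frac{12485376063}{4427983259} \approx -2.8197$)
$\sqrt{M{\left(-117 \right)} + R} = \sqrt{196 - \frac{12485376063}{4427983259}} = \sqrt{\frac{855399342701}{4427983259}} = \frac{\sqrt{606904978247016799}}{56050421}$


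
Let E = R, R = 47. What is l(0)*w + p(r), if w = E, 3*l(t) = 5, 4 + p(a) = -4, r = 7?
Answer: 211/3 ≈ 70.333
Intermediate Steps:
p(a) = -8 (p(a) = -4 - 4 = -8)
l(t) = 5/3 (l(t) = (1/3)*5 = 5/3)
E = 47
w = 47
l(0)*w + p(r) = (5/3)*47 - 8 = 235/3 - 8 = 211/3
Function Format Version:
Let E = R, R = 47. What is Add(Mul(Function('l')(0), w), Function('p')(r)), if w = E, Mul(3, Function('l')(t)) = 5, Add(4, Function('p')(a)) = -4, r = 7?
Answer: Rational(211, 3) ≈ 70.333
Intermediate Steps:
Function('p')(a) = -8 (Function('p')(a) = Add(-4, -4) = -8)
Function('l')(t) = Rational(5, 3) (Function('l')(t) = Mul(Rational(1, 3), 5) = Rational(5, 3))
E = 47
w = 47
Add(Mul(Function('l')(0), w), Function('p')(r)) = Add(Mul(Rational(5, 3), 47), -8) = Add(Rational(235, 3), -8) = Rational(211, 3)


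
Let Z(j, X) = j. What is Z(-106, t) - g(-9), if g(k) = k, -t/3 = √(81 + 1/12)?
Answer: -97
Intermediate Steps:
t = -√2919/2 (t = -3*√(81 + 1/12) = -√2919/2 ≈ -27.014)
Z(-106, t) - g(-9) = -106 - 1*(-9) = -106 + 9 = -97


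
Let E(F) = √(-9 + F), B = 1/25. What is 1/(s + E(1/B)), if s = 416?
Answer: 1/420 ≈ 0.0023810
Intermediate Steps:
B = 1/25 ≈ 0.040000
1/(s + E(1/B)) = 1/(416 + √(-9 + 1/(1/25))) = 1/(416 + √(-9 + 25)) = 1/(416 + √16) = 1/(416 + 4) = 1/420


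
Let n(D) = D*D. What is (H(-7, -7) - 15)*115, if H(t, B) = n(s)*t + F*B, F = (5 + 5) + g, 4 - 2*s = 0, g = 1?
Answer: -13800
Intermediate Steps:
s = 2 (s = 2 - ½*0 = 2 + 0 = 2)
n(D) = D²
F = 11 (F = (5 + 5) + 1 = 10 + 1 = 11)
H(t, B) = 4*t + 11*B (H(t, B) = 2²*t + 11*B = 4*t + 11*B)
(H(-7, -7) - 15)*115 = ((4*(-7) + 11*(-7)) - 15)*115 = ((-28 - 77) - 15)*115 = (-105 - 15)*115 = -120*115 = -13800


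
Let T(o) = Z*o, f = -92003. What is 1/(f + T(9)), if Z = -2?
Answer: -1/92021 ≈ -1.0867e-5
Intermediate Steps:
T(o) = -2*o
1/(f + T(9)) = 1/(-92003 - 2*9) = 1/(-92003 - 18) = 1/(-92021) = -1/92021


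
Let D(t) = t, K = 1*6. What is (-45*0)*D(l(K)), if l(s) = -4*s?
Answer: 0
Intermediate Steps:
K = 6
(-45*0)*D(l(K)) = (-45*0)*(-4*6) = 0*(-24) = 0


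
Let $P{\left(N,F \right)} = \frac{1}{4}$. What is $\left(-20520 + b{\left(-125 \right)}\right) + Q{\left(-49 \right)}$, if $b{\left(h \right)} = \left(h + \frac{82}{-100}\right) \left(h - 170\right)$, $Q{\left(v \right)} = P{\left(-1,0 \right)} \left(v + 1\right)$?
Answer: $\frac{165849}{10} \approx 16585.0$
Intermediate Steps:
$P{\left(N,F \right)} = \frac{1}{4}$
$Q{\left(v \right)} = \frac{1}{4} + \frac{v}{4}$ ($Q{\left(v \right)} = \frac{v + 1}{4} = \frac{1 + v}{4} = \frac{1}{4} + \frac{v}{4}$)
$b{\left(h \right)} = \left(-170 + h\right) \left(- \frac{41}{50} + h\right)$ ($b{\left(h \right)} = \left(h + 82 \left(- \frac{1}{100}\right)\right) \left(-170 + h\right) = \left(h - \frac{41}{50}\right) \left(-170 + h\right) = \left(- \frac{41}{50} + h\right) \left(-170 + h\right) = \left(-170 + h\right) \left(- \frac{41}{50} + h\right)$)
$\left(-20520 + b{\left(-125 \right)}\right) + Q{\left(-49 \right)} = \left(-20520 + \left(\frac{697}{5} + \left(-125\right)^{2} - - \frac{42705}{2}\right)\right) + \left(\frac{1}{4} + \frac{1}{4} \left(-49\right)\right) = \left(-20520 + \left(\frac{697}{5} + 15625 + \frac{42705}{2}\right)\right) + \left(\frac{1}{4} - \frac{49}{4}\right) = \left(-20520 + \frac{371169}{10}\right) - 12 = \frac{165969}{10} - 12 = \frac{165849}{10}$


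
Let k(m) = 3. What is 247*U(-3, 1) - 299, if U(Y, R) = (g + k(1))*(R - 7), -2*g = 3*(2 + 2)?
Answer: 4147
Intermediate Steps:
g = -6 (g = -3*(2 + 2)/2 = -3*4/2 = -½*12 = -6)
U(Y, R) = 21 - 3*R (U(Y, R) = (-6 + 3)*(R - 7) = -3*(-7 + R) = 21 - 3*R)
247*U(-3, 1) - 299 = 247*(21 - 3*1) - 299 = 247*(21 - 3) - 299 = 247*18 - 299 = 4446 - 299 = 4147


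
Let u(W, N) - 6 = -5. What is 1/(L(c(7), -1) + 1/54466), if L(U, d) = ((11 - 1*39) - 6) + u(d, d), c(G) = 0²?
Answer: -54466/1797377 ≈ -0.030303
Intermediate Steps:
u(W, N) = 1 (u(W, N) = 6 - 5 = 1)
c(G) = 0
L(U, d) = -33 (L(U, d) = ((11 - 1*39) - 6) + 1 = ((11 - 39) - 6) + 1 = (-28 - 6) + 1 = -34 + 1 = -33)
1/(L(c(7), -1) + 1/54466) = 1/(-33 + 1/54466) = 1/(-1797377/54466) = -54466/1797377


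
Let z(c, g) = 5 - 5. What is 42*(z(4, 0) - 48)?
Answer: -2016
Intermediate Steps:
z(c, g) = 0
42*(z(4, 0) - 48) = 42*(0 - 48) = 42*(-48) = -2016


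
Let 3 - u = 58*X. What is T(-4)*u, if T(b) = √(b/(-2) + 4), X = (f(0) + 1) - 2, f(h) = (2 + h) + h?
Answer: -55*√6 ≈ -134.72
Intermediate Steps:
f(h) = 2 + 2*h
X = 1 (X = ((2 + 2*0) + 1) - 2 = ((2 + 0) + 1) - 2 = (2 + 1) - 2 = 3 - 2 = 1)
T(b) = √(4 - b/2) (T(b) = √(b*(-½) + 4) = √(-b/2 + 4) = √(4 - b/2))
u = -55 (u = 3 - 58 = -55)
T(-4)*u = (√(16 - 2*(-4))/2)*(-55) = (√(16 + 8)/2)*(-55) = (√24/2)*(-55) = ((2*√6)/2)*(-55) = √6*(-55) = -55*√6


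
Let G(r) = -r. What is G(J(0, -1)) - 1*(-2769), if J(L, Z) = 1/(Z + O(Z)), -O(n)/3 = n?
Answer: 5537/2 ≈ 2768.5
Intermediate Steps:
O(n) = -3*n
J(L, Z) = -1/(2*Z) (J(L, Z) = 1/(Z - 3*Z) = 1/(-2*Z) = -1/(2*Z))
G(J(0, -1)) - 1*(-2769) = -(-1)/(2*(-1)) - 1*(-2769) = -(-1)*(-1)/2 + 2769 = -1*1/2 + 2769 = -1/2 + 2769 = 5537/2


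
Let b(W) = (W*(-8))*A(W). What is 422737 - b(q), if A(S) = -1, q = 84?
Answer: 422065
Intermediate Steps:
b(W) = 8*W (b(W) = (W*(-8))*(-1) = -8*W*(-1) = 8*W)
422737 - b(q) = 422737 - 8*84 = 422737 - 1*672 = 422737 - 672 = 422065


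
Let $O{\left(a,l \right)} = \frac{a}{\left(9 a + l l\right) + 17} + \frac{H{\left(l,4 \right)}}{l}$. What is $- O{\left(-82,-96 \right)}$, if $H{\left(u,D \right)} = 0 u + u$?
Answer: $- \frac{8413}{8495} \approx -0.99035$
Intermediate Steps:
$H{\left(u,D \right)} = u$ ($H{\left(u,D \right)} = 0 + u = u$)
$O{\left(a,l \right)} = 1 + \frac{a}{17 + l^{2} + 9 a}$ ($O{\left(a,l \right)} = \frac{a}{\left(9 a + l l\right) + 17} + \frac{l}{l} = \frac{a}{\left(9 a + l^{2}\right) + 17} + 1 = \frac{a}{\left(l^{2} + 9 a\right) + 17} + 1 = \frac{a}{17 + l^{2} + 9 a} + 1 = 1 + \frac{a}{17 + l^{2} + 9 a}$)
$- O{\left(-82,-96 \right)} = - \frac{17 + \left(-96\right)^{2} + 10 \left(-82\right)}{17 + \left(-96\right)^{2} + 9 \left(-82\right)} = - \frac{17 + 9216 - 820}{17 + 9216 - 738} = - \frac{8413}{8495}$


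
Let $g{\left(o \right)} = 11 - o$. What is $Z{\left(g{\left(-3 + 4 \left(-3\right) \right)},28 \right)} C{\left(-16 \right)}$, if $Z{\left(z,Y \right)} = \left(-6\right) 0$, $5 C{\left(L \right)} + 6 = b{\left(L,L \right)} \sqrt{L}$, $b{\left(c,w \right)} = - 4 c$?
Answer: $0$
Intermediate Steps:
$C{\left(L \right)} = - \frac{6}{5} - \frac{4 L^{\frac{3}{2}}}{5}$ ($C{\left(L \right)} = - \frac{6}{5} + \frac{- 4 L \sqrt{L}}{5} = - \frac{6}{5} + \frac{\left(-4\right) L^{\frac{3}{2}}}{5} = - \frac{6}{5} - \frac{4 L^{\frac{3}{2}}}{5}$)
$Z{\left(z,Y \right)} = 0$
$Z{\left(g{\left(-3 + 4 \left(-3\right) \right)},28 \right)} C{\left(-16 \right)} = 0 \left(- \frac{6}{5} - \frac{4 \left(-16\right)^{\frac{3}{2}}}{5}\right) = 0 \left(- \frac{6}{5} - \frac{4 \left(- 64 i\right)}{5}\right) = 0 \left(- \frac{6}{5} + \frac{256 i}{5}\right) = 0$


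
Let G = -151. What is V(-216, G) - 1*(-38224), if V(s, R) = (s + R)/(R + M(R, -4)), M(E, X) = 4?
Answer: 5619295/147 ≈ 38227.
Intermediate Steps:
V(s, R) = (R + s)/(4 + R) (V(s, R) = (s + R)/(R + 4) = (R + s)/(4 + R))
V(-216, G) - 1*(-38224) = (-151 - 216)/(4 - 151) - 1*(-38224) = -367/(-147) + 38224 = -1/147*(-367) + 38224 = 367/147 + 38224 = 5619295/147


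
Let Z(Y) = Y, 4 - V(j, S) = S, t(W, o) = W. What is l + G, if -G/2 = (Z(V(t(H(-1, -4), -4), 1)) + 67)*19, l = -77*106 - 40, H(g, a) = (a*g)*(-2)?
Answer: -10862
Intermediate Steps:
H(g, a) = -2*a*g
V(j, S) = 4 - S
l = -8202 (l = -8162 - 40 = -8202)
G = -2660 (G = -2*((4 - 1*1) + 67)*19 = -2*((4 - 1) + 67)*19 = -2*(3 + 67)*19 = -140*19 = -2*1330 = -2660)
l + G = -8202 - 2660 = -10862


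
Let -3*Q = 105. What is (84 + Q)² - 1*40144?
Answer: -37743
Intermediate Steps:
Q = -35 (Q = -⅓*105 = -35)
(84 + Q)² - 1*40144 = (84 - 35)² - 1*40144 = 49² - 40144 = 2401 - 40144 = -37743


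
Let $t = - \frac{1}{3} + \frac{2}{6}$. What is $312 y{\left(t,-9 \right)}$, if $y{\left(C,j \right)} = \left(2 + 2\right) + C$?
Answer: $1248$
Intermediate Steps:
$t = 0$ ($t = \left(-1\right) \frac{1}{3} + 2 \cdot \frac{1}{6} = - \frac{1}{3} + \frac{1}{3} = 0$)
$y{\left(C,j \right)} = 4 + C$
$312 y{\left(t,-9 \right)} = 312 \left(4 + 0\right) = 312 \cdot 4 = 1248$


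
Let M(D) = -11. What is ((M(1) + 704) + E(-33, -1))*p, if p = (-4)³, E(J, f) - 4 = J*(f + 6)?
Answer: -34048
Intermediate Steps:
E(J, f) = 4 + J*(6 + f) (E(J, f) = 4 + J*(f + 6) = 4 + J*(6 + f))
p = -64
((M(1) + 704) + E(-33, -1))*p = ((-11 + 704) + (4 + 6*(-33) - 33*(-1)))*(-64) = (693 + (4 - 198 + 33))*(-64) = (693 - 161)*(-64) = 532*(-64) = -34048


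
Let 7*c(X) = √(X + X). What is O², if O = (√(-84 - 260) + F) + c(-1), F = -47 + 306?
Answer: (1813 + I*√2 + 14*I*√86)²/49 ≈ 66730.0 + 9712.1*I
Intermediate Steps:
c(X) = √2*√X/7 (c(X) = √(X + X)/7 = √(2*X)/7 = (√2*√X)/7 = √2*√X/7)
F = 259
O = 259 + 2*I*√86 + I*√2/7 (O = (√(-84 - 260) + 259) + √2*√(-1)/7 = (√(-344) + 259) + √2*I/7 = (2*I*√86 + 259) + I*√2/7 = (259 + 2*I*√86) + I*√2/7 = 259 + 2*I*√86 + I*√2/7 ≈ 259.0 + 18.749*I)
O² = (259 + 2*I*√86 + I*√2/7)²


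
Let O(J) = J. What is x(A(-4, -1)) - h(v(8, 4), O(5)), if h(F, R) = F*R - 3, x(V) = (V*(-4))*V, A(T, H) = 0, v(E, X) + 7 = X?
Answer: 18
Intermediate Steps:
v(E, X) = -7 + X
x(V) = -4*V² (x(V) = (-4*V)*V = -4*V²)
h(F, R) = -3 + F*R
x(A(-4, -1)) - h(v(8, 4), O(5)) = -4*0² - (-3 + (-7 + 4)*5) = -4*0 - (-3 - 3*5) = 0 - (-3 - 15) = 0 - 1*(-18) = 0 + 18 = 18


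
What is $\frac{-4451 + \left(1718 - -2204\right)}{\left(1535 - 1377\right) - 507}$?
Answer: $\frac{529}{349} \approx 1.5158$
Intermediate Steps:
$\frac{-4451 + \left(1718 - -2204\right)}{\left(1535 - 1377\right) - 507} = \frac{-4451 + \left(1718 + 2204\right)}{158 - 507} = \frac{-4451 + 3922}{-349} = \left(-529\right) \left(- \frac{1}{349}\right) = \frac{529}{349}$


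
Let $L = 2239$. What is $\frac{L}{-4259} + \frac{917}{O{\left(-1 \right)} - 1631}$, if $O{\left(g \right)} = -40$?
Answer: $- \frac{7646872}{7116789} \approx -1.0745$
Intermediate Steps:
$\frac{L}{-4259} + \frac{917}{O{\left(-1 \right)} - 1631} = \frac{2239}{-4259} + \frac{917}{-40 - 1631} = 2239 \left(- \frac{1}{4259}\right) + \frac{917}{-1671} = - \frac{2239}{4259} + 917 \left(- \frac{1}{1671}\right) = - \frac{2239}{4259} - \frac{917}{1671} = - \frac{7646872}{7116789}$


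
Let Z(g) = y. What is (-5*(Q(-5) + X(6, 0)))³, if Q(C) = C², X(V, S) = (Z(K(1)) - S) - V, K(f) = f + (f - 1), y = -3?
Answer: -512000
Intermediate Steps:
K(f) = -1 + 2*f (K(f) = f + (-1 + f) = -1 + 2*f)
Z(g) = -3
X(V, S) = -3 - S - V (X(V, S) = (-3 - S) - V = -3 - S - V)
(-5*(Q(-5) + X(6, 0)))³ = (-5*((-5)² + (-3 - 1*0 - 1*6)))³ = (-5*(25 + (-3 + 0 - 6)))³ = (-5*(25 - 9))³ = (-5*16)³ = (-80)³ = -512000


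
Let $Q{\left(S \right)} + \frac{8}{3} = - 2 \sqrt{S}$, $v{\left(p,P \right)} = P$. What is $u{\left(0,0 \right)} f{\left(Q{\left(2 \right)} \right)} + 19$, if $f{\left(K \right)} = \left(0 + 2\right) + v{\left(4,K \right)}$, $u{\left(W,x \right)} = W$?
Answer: $19$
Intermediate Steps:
$Q{\left(S \right)} = - \frac{8}{3} - 2 \sqrt{S}$
$f{\left(K \right)} = 2 + K$ ($f{\left(K \right)} = \left(0 + 2\right) + K = 2 + K$)
$u{\left(0,0 \right)} f{\left(Q{\left(2 \right)} \right)} + 19 = 0 \left(2 - \left(\frac{8}{3} + 2 \sqrt{2}\right)\right) + 19 = 0 \left(- \frac{2}{3} - 2 \sqrt{2}\right) + 19 = 0 + 19 = 19$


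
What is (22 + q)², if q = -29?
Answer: 49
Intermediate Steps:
(22 + q)² = (22 - 29)² = (-7)² = 49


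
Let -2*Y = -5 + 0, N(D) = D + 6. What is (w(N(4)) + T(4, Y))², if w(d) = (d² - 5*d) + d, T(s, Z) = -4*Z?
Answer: 2500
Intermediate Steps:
N(D) = 6 + D
Y = 5/2 (Y = -(-5 + 0)/2 = -½*(-5) = 5/2 ≈ 2.5000)
w(d) = d² - 4*d
(w(N(4)) + T(4, Y))² = ((6 + 4)*(-4 + (6 + 4)) - 4*5/2)² = (10*(-4 + 10) - 10)² = (10*6 - 10)² = (60 - 10)² = 50² = 2500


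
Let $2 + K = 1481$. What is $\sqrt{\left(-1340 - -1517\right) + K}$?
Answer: $6 \sqrt{46} \approx 40.694$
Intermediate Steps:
$K = 1479$ ($K = -2 + 1481 = 1479$)
$\sqrt{\left(-1340 - -1517\right) + K} = \sqrt{\left(-1340 - -1517\right) + 1479} = \sqrt{\left(-1340 + 1517\right) + 1479} = \sqrt{177 + 1479} = \sqrt{1656} = 6 \sqrt{46}$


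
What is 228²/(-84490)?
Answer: -25992/42245 ≈ -0.61527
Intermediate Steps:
228²/(-84490) = 51984*(-1/84490) = -25992/42245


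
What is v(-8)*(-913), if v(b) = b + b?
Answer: 14608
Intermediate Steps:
v(b) = 2*b
v(-8)*(-913) = (2*(-8))*(-913) = -16*(-913) = 14608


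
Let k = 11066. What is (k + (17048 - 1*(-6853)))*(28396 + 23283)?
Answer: 1807059593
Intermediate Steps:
(k + (17048 - 1*(-6853)))*(28396 + 23283) = (11066 + (17048 - 1*(-6853)))*(28396 + 23283) = (11066 + (17048 + 6853))*51679 = (11066 + 23901)*51679 = 34967*51679 = 1807059593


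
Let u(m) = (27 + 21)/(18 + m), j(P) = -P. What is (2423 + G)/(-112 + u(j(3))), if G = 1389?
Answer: -4765/136 ≈ -35.037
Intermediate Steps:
u(m) = 48/(18 + m)
(2423 + G)/(-112 + u(j(3))) = (2423 + 1389)/(-112 + 48/(18 - 1*3)) = 3812/(-112 + 48/(18 - 3)) = 3812/(-112 + 48/15) = 3812/(-112 + 48*(1/15)) = 3812/(-112 + 16/5) = 3812/(-544/5) = 3812*(-5/544) = -4765/136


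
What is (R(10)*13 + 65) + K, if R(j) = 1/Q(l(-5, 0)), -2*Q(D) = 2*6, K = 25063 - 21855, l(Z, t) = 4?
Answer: 19625/6 ≈ 3270.8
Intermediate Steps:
K = 3208
Q(D) = -6
R(j) = -⅙ (R(j) = 1/(-6) = -⅙)
(R(10)*13 + 65) + K = (-⅙*13 + 65) + 3208 = (-13/6 + 65) + 3208 = 377/6 + 3208 = 19625/6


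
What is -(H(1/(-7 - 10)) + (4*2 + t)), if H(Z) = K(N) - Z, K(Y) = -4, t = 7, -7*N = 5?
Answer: -188/17 ≈ -11.059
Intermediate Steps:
N = -5/7 (N = -⅐*5 = -5/7 ≈ -0.71429)
H(Z) = -4 - Z
-(H(1/(-7 - 10)) + (4*2 + t)) = -((-4 - 1/(-7 - 10)) + (4*2 + 7)) = -((-4 - 1/(-17)) + (8 + 7)) = -((-4 - 1*(-1/17)) + 15) = -((-4 + 1/17) + 15) = -(-67/17 + 15) = -1*188/17 = -188/17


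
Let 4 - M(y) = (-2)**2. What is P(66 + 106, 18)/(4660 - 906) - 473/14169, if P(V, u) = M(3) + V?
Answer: 330713/26595213 ≈ 0.012435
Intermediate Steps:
M(y) = 0 (M(y) = 4 - 1*(-2)**2 = 4 - 1*4 = 4 - 4 = 0)
P(V, u) = V (P(V, u) = 0 + V = V)
P(66 + 106, 18)/(4660 - 906) - 473/14169 = (66 + 106)/(4660 - 906) - 473/14169 = 172/3754 - 473*1/14169 = 172*(1/3754) - 473/14169 = 86/1877 - 473/14169 = 330713/26595213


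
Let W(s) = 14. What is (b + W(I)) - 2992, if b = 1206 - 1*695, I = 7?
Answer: -2467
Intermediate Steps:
b = 511 (b = 1206 - 695 = 511)
(b + W(I)) - 2992 = (511 + 14) - 2992 = 525 - 2992 = -2467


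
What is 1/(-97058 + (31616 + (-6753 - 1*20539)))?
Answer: -1/92734 ≈ -1.0784e-5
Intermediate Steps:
1/(-97058 + (31616 + (-6753 - 1*20539))) = 1/(-97058 + (31616 + (-6753 - 20539))) = 1/(-97058 + (31616 - 27292)) = 1/(-97058 + 4324) = 1/(-92734) = -1/92734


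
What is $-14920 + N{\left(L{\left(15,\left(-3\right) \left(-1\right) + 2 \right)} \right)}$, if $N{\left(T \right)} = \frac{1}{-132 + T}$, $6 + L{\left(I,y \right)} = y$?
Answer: $- \frac{1984361}{133} \approx -14920.0$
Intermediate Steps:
$L{\left(I,y \right)} = -6 + y$
$-14920 + N{\left(L{\left(15,\left(-3\right) \left(-1\right) + 2 \right)} \right)} = -14920 + \frac{1}{-132 + \left(-6 + \left(\left(-3\right) \left(-1\right) + 2\right)\right)} = -14920 + \frac{1}{-132 + \left(-6 + \left(3 + 2\right)\right)} = -14920 + \frac{1}{-132 + \left(-6 + 5\right)} = -14920 + \frac{1}{-132 - 1} = -14920 + \frac{1}{-133} = -14920 - \frac{1}{133} = - \frac{1984361}{133}$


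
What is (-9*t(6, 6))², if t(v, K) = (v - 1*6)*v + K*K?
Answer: 104976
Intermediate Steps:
t(v, K) = K² + v*(-6 + v) (t(v, K) = (v - 6)*v + K² = (-6 + v)*v + K² = v*(-6 + v) + K² = K² + v*(-6 + v))
(-9*t(6, 6))² = (-9*(6² + 6² - 6*6))² = (-9*(36 + 36 - 36))² = (-9*36)² = (-324)² = 104976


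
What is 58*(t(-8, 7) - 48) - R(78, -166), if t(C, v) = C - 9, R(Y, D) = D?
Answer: -3604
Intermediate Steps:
t(C, v) = -9 + C
58*(t(-8, 7) - 48) - R(78, -166) = 58*((-9 - 8) - 48) - 1*(-166) = 58*(-17 - 48) + 166 = 58*(-65) + 166 = -3770 + 166 = -3604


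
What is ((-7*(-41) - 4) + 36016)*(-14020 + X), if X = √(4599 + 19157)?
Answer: -508911980 + 72598*√5939 ≈ -5.0332e+8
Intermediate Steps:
X = 2*√5939 (X = √23756 = 2*√5939 ≈ 154.13)
((-7*(-41) - 4) + 36016)*(-14020 + X) = ((-7*(-41) - 4) + 36016)*(-14020 + 2*√5939) = ((287 - 4) + 36016)*(-14020 + 2*√5939) = (283 + 36016)*(-14020 + 2*√5939) = 36299*(-14020 + 2*√5939) = -508911980 + 72598*√5939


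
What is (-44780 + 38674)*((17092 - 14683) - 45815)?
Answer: 265037036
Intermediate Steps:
(-44780 + 38674)*((17092 - 14683) - 45815) = -6106*(2409 - 45815) = -6106*(-43406) = 265037036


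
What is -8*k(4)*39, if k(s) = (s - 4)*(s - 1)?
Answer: 0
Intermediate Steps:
k(s) = (-1 + s)*(-4 + s) (k(s) = (-4 + s)*(-1 + s) = (-1 + s)*(-4 + s))
-8*k(4)*39 = -8*(4 + 4**2 - 5*4)*39 = -8*(4 + 16 - 20)*39 = -8*0*39 = 0*39 = 0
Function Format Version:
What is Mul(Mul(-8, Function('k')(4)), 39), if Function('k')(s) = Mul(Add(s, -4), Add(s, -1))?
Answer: 0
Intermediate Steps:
Function('k')(s) = Mul(Add(-1, s), Add(-4, s)) (Function('k')(s) = Mul(Add(-4, s), Add(-1, s)) = Mul(Add(-1, s), Add(-4, s)))
Mul(Mul(-8, Function('k')(4)), 39) = Mul(Mul(-8, Add(4, Pow(4, 2), Mul(-5, 4))), 39) = Mul(Mul(-8, Add(4, 16, -20)), 39) = Mul(Mul(-8, 0), 39) = Mul(0, 39) = 0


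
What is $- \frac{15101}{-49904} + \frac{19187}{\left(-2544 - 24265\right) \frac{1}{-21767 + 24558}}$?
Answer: $- \frac{2672000119259}{1337876336} \approx -1997.2$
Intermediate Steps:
$- \frac{15101}{-49904} + \frac{19187}{\left(-2544 - 24265\right) \frac{1}{-21767 + 24558}} = \left(-15101\right) \left(- \frac{1}{49904}\right) + \frac{19187}{\left(-26809\right) \frac{1}{2791}} = \frac{15101}{49904} + \frac{19187}{\left(-26809\right) \frac{1}{2791}} = \frac{15101}{49904} + \frac{19187}{- \frac{26809}{2791}} = \frac{15101}{49904} + 19187 \left(- \frac{2791}{26809}\right) = \frac{15101}{49904} - \frac{53550917}{26809} = - \frac{2672000119259}{1337876336}$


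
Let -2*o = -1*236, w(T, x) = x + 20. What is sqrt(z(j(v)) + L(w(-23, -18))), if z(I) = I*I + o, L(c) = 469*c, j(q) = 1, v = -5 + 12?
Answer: sqrt(1057) ≈ 32.512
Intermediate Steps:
w(T, x) = 20 + x
o = 118 (o = -(-1)*236/2 = -1/2*(-236) = 118)
v = 7
z(I) = 118 + I**2 (z(I) = I*I + 118 = I**2 + 118 = 118 + I**2)
sqrt(z(j(v)) + L(w(-23, -18))) = sqrt((118 + 1**2) + 469*(20 - 18)) = sqrt((118 + 1) + 469*2) = sqrt(119 + 938) = sqrt(1057)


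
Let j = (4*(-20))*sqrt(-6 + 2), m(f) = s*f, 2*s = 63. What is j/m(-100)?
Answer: 16*I/315 ≈ 0.050794*I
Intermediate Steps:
s = 63/2 (s = (1/2)*63 = 63/2 ≈ 31.500)
m(f) = 63*f/2
j = -160*I ≈ -160.0*I
j/m(-100) = (-160*I)/(((63/2)*(-100))) = -160*I/(-3150) = -160*I*(-1/3150) = 16*I/315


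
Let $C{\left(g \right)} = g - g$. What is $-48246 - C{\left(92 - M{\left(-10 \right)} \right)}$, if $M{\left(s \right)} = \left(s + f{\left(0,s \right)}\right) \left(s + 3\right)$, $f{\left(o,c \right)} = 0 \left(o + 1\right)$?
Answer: $-48246$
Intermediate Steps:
$f{\left(o,c \right)} = 0$ ($f{\left(o,c \right)} = 0 \left(1 + o\right) = 0$)
$M{\left(s \right)} = s \left(3 + s\right)$ ($M{\left(s \right)} = \left(s + 0\right) \left(s + 3\right) = s \left(3 + s\right)$)
$C{\left(g \right)} = 0$
$-48246 - C{\left(92 - M{\left(-10 \right)} \right)} = -48246 - 0 = -48246 + 0 = -48246$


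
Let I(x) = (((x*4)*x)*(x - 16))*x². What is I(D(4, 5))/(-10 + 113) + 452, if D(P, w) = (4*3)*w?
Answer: 2281006556/103 ≈ 2.2146e+7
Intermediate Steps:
D(P, w) = 12*w
I(x) = 4*x⁴*(-16 + x) (I(x) = (((4*x)*x)*(-16 + x))*x² = ((4*x²)*(-16 + x))*x² = (4*x²*(-16 + x))*x² = 4*x⁴*(-16 + x))
I(D(4, 5))/(-10 + 113) + 452 = (4*(12*5)⁴*(-16 + 12*5))/(-10 + 113) + 452 = (4*60⁴*(-16 + 60))/103 + 452 = (4*12960000*44)*(1/103) + 452 = 2280960000*(1/103) + 452 = 2280960000/103 + 452 = 2281006556/103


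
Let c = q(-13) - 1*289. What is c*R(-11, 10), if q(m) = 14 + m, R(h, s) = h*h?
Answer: -34848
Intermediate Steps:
R(h, s) = h²
c = -288 (c = (14 - 13) - 1*289 = 1 - 289 = -288)
c*R(-11, 10) = -288*(-11)² = -288*121 = -34848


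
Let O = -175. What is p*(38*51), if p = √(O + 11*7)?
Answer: 13566*I*√2 ≈ 19185.0*I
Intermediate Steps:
p = 7*I*√2 (p = √(-175 + 11*7) = √(-175 + 77) = √(-98) = 7*I*√2 ≈ 9.8995*I)
p*(38*51) = (7*I*√2)*(38*51) = (7*I*√2)*1938 = 13566*I*√2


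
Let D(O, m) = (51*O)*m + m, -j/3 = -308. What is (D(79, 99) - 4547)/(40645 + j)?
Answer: 394423/41569 ≈ 9.4884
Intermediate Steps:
j = 924 (j = -3*(-308) = 924)
D(O, m) = m + 51*O*m (D(O, m) = 51*O*m + m = m + 51*O*m)
(D(79, 99) - 4547)/(40645 + j) = (99*(1 + 51*79) - 4547)/(40645 + 924) = (99*(1 + 4029) - 4547)/41569 = (99*4030 - 4547)*(1/41569) = (398970 - 4547)*(1/41569) = 394423*(1/41569) = 394423/41569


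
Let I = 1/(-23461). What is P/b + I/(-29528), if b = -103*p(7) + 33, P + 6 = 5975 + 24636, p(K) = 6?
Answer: -4240361973251/81052499736 ≈ -52.316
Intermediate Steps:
I = -1/23461 ≈ -4.2624e-5
P = 30605 (P = -6 + (5975 + 24636) = -6 + 30611 = 30605)
b = -585 (b = -103*6 + 33 = -618 + 33 = -585)
P/b + I/(-29528) = 30605/(-585) - 1/23461/(-29528) = 30605*(-1/585) - 1/23461*(-1/29528) = -6121/117 + 1/692756408 = -4240361973251/81052499736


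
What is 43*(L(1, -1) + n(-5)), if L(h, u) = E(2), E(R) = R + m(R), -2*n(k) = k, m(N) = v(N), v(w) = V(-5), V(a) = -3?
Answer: 129/2 ≈ 64.500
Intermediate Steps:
v(w) = -3
m(N) = -3
n(k) = -k/2
E(R) = -3 + R (E(R) = R - 3 = -3 + R)
L(h, u) = -1 (L(h, u) = -3 + 2 = -1)
43*(L(1, -1) + n(-5)) = 43*(-1 - 1/2*(-5)) = 43*(-1 + 5/2) = 43*(3/2) = 129/2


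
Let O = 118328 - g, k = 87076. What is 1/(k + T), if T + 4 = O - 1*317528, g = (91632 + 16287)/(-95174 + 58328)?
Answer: -4094/459040041 ≈ -8.9186e-6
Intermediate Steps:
g = -11991/4094 (g = 107919/(-36846) = 107919*(-1/36846) = -11991/4094 ≈ -2.9289)
O = 484446823/4094 (O = 118328 - 1*(-11991/4094) = 118328 + 11991/4094 = 484446823/4094 ≈ 1.1833e+5)
T = -815529185/4094 (T = -4 + (484446823/4094 - 1*317528) = -4 + (484446823/4094 - 317528) = -4 - 815512809/4094 = -815529185/4094 ≈ -1.9920e+5)
1/(k + T) = 1/(87076 - 815529185/4094) = 1/(-459040041/4094) = -4094/459040041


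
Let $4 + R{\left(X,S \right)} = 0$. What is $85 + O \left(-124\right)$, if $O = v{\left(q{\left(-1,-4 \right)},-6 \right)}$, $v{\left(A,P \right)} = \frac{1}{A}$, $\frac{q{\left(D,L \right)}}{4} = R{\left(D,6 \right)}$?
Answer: $\frac{371}{4} \approx 92.75$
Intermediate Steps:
$R{\left(X,S \right)} = -4$ ($R{\left(X,S \right)} = -4 + 0 = -4$)
$q{\left(D,L \right)} = -16$ ($q{\left(D,L \right)} = 4 \left(-4\right) = -16$)
$O = - \frac{1}{16}$ ($O = \frac{1}{-16} = - \frac{1}{16} \approx -0.0625$)
$85 + O \left(-124\right) = 85 - - \frac{31}{4} = 85 + \frac{31}{4} = \frac{371}{4}$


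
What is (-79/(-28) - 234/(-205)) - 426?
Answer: -2422493/5740 ≈ -422.04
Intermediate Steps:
(-79/(-28) - 234/(-205)) - 426 = (-79*(-1/28) - 234*(-1/205)) - 426 = (79/28 + 234/205) - 426 = 22747/5740 - 426 = -2422493/5740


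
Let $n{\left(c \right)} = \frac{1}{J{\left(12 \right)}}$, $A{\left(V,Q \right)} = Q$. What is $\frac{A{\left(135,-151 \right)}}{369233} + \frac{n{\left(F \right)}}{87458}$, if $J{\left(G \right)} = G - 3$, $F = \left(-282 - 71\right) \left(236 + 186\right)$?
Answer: $- \frac{118486189}{290631417426} \approx -0.00040769$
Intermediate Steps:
$F = -148966$ ($F = \left(-353\right) 422 = -148966$)
$J{\left(G \right)} = -3 + G$
$n{\left(c \right)} = \frac{1}{9}$ ($n{\left(c \right)} = \frac{1}{-3 + 12} = \frac{1}{9}$)
$\frac{A{\left(135,-151 \right)}}{369233} + \frac{n{\left(F \right)}}{87458} = - \frac{151}{369233} + \frac{1}{9 \cdot 87458} = \left(-151\right) \frac{1}{369233} + \frac{1}{9} \cdot \frac{1}{87458} = - \frac{151}{369233} + \frac{1}{787122} = - \frac{118486189}{290631417426}$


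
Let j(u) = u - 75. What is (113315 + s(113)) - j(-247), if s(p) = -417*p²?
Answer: -5211036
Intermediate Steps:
j(u) = -75 + u
(113315 + s(113)) - j(-247) = (113315 - 417*113²) - (-75 - 247) = (113315 - 417*12769) - 1*(-322) = (113315 - 5324673) + 322 = -5211358 + 322 = -5211036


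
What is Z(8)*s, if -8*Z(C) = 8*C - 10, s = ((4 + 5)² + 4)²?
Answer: -195075/4 ≈ -48769.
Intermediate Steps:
s = 7225 (s = (9² + 4)² = (81 + 4)² = 85² = 7225)
Z(C) = 5/4 - C (Z(C) = -(8*C - 10)/8 = -(-10 + 8*C)/8 = 5/4 - C)
Z(8)*s = (5/4 - 1*8)*7225 = (5/4 - 8)*7225 = -27/4*7225 = -195075/4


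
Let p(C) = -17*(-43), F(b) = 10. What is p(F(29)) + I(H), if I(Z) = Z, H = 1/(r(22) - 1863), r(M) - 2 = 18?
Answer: 1347232/1843 ≈ 731.00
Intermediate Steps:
r(M) = 20 (r(M) = 2 + 18 = 20)
H = -1/1843 (H = 1/(20 - 1863) = 1/(-1843) = -1/1843 ≈ -0.00054259)
p(C) = 731
p(F(29)) + I(H) = 731 - 1/1843 = 1347232/1843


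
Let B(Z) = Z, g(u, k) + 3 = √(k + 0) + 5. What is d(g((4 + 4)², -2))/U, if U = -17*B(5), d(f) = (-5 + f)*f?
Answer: 8/85 + I*√2/85 ≈ 0.094118 + 0.016638*I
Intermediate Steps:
g(u, k) = 2 + √k (g(u, k) = -3 + (√(k + 0) + 5) = -3 + (√k + 5) = -3 + (5 + √k) = 2 + √k)
d(f) = f*(-5 + f)
U = -85 (U = -17*5 = -85)
d(g((4 + 4)², -2))/U = ((2 + √(-2))*(-5 + (2 + √(-2))))/(-85) = ((2 + I*√2)*(-5 + (2 + I*√2)))*(-1/85) = ((2 + I*√2)*(-3 + I*√2))*(-1/85) = ((-3 + I*√2)*(2 + I*√2))*(-1/85) = -(-3 + I*√2)*(2 + I*√2)/85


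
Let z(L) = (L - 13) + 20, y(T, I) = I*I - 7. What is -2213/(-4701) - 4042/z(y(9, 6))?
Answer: -3153629/28206 ≈ -111.81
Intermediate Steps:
y(T, I) = -7 + I² (y(T, I) = I² - 7 = -7 + I²)
z(L) = 7 + L (z(L) = (-13 + L) + 20 = 7 + L)
-2213/(-4701) - 4042/z(y(9, 6)) = -2213/(-4701) - 4042/(7 + (-7 + 6²)) = -2213*(-1/4701) - 4042/(7 + (-7 + 36)) = 2213/4701 - 4042/(7 + 29) = 2213/4701 - 4042/36 = 2213/4701 - 4042*1/36 = 2213/4701 - 2021/18 = -3153629/28206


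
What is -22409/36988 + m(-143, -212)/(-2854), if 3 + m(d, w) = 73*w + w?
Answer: 258211711/52781876 ≈ 4.8921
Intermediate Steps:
m(d, w) = -3 + 74*w (m(d, w) = -3 + (73*w + w) = -3 + 74*w)
-22409/36988 + m(-143, -212)/(-2854) = -22409/36988 + (-3 + 74*(-212))/(-2854) = -22409*1/36988 + (-3 - 15688)*(-1/2854) = -22409/36988 - 15691*(-1/2854) = -22409/36988 + 15691/2854 = 258211711/52781876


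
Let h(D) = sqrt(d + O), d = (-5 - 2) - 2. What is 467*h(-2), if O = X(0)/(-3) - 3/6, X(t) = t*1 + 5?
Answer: 467*I*sqrt(402)/6 ≈ 1560.6*I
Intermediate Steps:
X(t) = 5 + t (X(t) = t + 5 = 5 + t)
O = -13/6 (O = (5 + 0)/(-3) - 3/6 = 5*(-1/3) - 3*1/6 = -5/3 - 1/2 = -13/6 ≈ -2.1667)
d = -9 (d = -7 - 2 = -9)
h(D) = I*sqrt(402)/6 (h(D) = sqrt(-9 - 13/6) = sqrt(-67/6) = I*sqrt(402)/6)
467*h(-2) = 467*(I*sqrt(402)/6) = 467*I*sqrt(402)/6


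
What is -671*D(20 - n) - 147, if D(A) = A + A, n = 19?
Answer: -1489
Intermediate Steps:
D(A) = 2*A
-671*D(20 - n) - 147 = -1342*(20 - 1*19) - 147 = -1342*(20 - 19) - 147 = -1342 - 147 = -1489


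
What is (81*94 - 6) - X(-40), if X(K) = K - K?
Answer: 7608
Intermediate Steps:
X(K) = 0
(81*94 - 6) - X(-40) = (81*94 - 6) - 1*0 = (7614 - 6) + 0 = 7608 + 0 = 7608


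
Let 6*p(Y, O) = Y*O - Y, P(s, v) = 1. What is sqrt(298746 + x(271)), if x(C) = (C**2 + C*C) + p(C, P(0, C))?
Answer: 2*sqrt(111407) ≈ 667.55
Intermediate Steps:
p(Y, O) = -Y/6 + O*Y/6 (p(Y, O) = (Y*O - Y)/6 = (O*Y - Y)/6 = (-Y + O*Y)/6 = -Y/6 + O*Y/6)
x(C) = 2*C**2 (x(C) = (C**2 + C*C) + C*(-1 + 1)/6 = (C**2 + C**2) + (1/6)*C*0 = 2*C**2 + 0 = 2*C**2)
sqrt(298746 + x(271)) = sqrt(298746 + 2*271**2) = sqrt(298746 + 2*73441) = sqrt(298746 + 146882) = sqrt(445628) = 2*sqrt(111407)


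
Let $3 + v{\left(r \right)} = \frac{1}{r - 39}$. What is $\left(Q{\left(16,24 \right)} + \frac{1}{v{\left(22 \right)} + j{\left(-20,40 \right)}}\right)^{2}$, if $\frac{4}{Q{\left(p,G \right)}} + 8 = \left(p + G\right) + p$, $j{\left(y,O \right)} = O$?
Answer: $\frac{2704}{221841} \approx 0.012189$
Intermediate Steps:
$v{\left(r \right)} = -3 + \frac{1}{-39 + r}$ ($v{\left(r \right)} = -3 + \frac{1}{r - 39} = -3 + \frac{1}{-39 + r}$)
$Q{\left(p,G \right)} = \frac{4}{-8 + G + 2 p}$ ($Q{\left(p,G \right)} = \frac{4}{-8 + \left(\left(p + G\right) + p\right)} = \frac{4}{-8 + \left(\left(G + p\right) + p\right)} = \frac{4}{-8 + \left(G + 2 p\right)} = \frac{4}{-8 + G + 2 p}$)
$\left(Q{\left(16,24 \right)} + \frac{1}{v{\left(22 \right)} + j{\left(-20,40 \right)}}\right)^{2} = \left(\frac{4}{-8 + 24 + 2 \cdot 16} + \frac{1}{\frac{118 - 66}{-39 + 22} + 40}\right)^{2} = \left(\frac{4}{-8 + 24 + 32} + \frac{1}{\frac{118 - 66}{-17} + 40}\right)^{2} = \left(\frac{4}{48} + \frac{1}{\left(- \frac{1}{17}\right) 52 + 40}\right)^{2} = \left(4 \cdot \frac{1}{48} + \frac{1}{- \frac{52}{17} + 40}\right)^{2} = \left(\frac{1}{12} + \frac{1}{\frac{628}{17}}\right)^{2} = \left(\frac{1}{12} + \frac{17}{628}\right)^{2} = \left(\frac{52}{471}\right)^{2} = \frac{2704}{221841}$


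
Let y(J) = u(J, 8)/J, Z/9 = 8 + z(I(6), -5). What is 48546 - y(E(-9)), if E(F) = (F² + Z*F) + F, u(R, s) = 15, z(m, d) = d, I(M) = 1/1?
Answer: 2767127/57 ≈ 48546.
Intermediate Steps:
I(M) = 1
Z = 27 (Z = 9*(8 - 5) = 9*3 = 27)
E(F) = F² + 28*F (E(F) = (F² + 27*F) + F = F² + 28*F)
y(J) = 15/J
48546 - y(E(-9)) = 48546 - 15/((-9*(28 - 9))) = 48546 - 15/((-9*19)) = 48546 - 15/(-171) = 48546 - 15*(-1)/171 = 48546 - 1*(-5/57) = 48546 + 5/57 = 2767127/57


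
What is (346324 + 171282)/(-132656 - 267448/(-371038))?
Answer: -48012873757/12305037370 ≈ -3.9019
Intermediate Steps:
(346324 + 171282)/(-132656 - 267448/(-371038)) = 517606/(-132656 - 267448*(-1/371038)) = 517606/(-132656 + 133724/185519) = 517606/(-24610074740/185519) = 517606*(-185519/24610074740) = -48012873757/12305037370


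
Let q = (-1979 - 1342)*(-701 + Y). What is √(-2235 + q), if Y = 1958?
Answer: 2*I*√1044183 ≈ 2043.7*I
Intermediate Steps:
q = -4174497 (q = (-1979 - 1342)*(-701 + 1958) = -3321*1257 = -4174497)
√(-2235 + q) = √(-2235 - 4174497) = √(-4176732) = 2*I*√1044183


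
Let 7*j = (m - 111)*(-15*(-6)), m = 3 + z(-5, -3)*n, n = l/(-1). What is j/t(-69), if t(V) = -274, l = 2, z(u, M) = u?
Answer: 630/137 ≈ 4.5985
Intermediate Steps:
n = -2 (n = 2/(-1) = 2*(-1) = -2)
m = 13 (m = 3 - 5*(-2) = 3 + 10 = 13)
j = -1260 (j = ((13 - 111)*(-15*(-6)))/7 = (-98*90)/7 = (⅐)*(-8820) = -1260)
j/t(-69) = -1260/(-274) = -1260*(-1/274) = 630/137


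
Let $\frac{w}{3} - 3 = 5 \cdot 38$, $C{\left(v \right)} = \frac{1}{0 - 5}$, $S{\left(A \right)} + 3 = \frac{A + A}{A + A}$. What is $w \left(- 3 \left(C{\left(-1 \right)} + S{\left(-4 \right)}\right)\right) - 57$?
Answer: $\frac{18822}{5} \approx 3764.4$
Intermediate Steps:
$S{\left(A \right)} = -2$ ($S{\left(A \right)} = -3 + \frac{A + A}{A + A} = -3 + \frac{2 A}{2 A} = -3 + 2 A \frac{1}{2 A} = -3 + 1 = -2$)
$C{\left(v \right)} = - \frac{1}{5}$ ($C{\left(v \right)} = \frac{1}{-5} = - \frac{1}{5}$)
$w = 579$ ($w = 9 + 3 \cdot 5 \cdot 38 = 9 + 3 \cdot 190 = 9 + 570 = 579$)
$w \left(- 3 \left(C{\left(-1 \right)} + S{\left(-4 \right)}\right)\right) - 57 = 579 \left(- 3 \left(- \frac{1}{5} - 2\right)\right) - 57 = 579 \left(\left(-3\right) \left(- \frac{11}{5}\right)\right) - 57 = 579 \cdot \frac{33}{5} - 57 = \frac{19107}{5} - 57 = \frac{18822}{5}$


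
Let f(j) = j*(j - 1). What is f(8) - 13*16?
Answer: -152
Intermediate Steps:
f(j) = j*(-1 + j)
f(8) - 13*16 = 8*(-1 + 8) - 13*16 = 8*7 - 208 = 56 - 208 = -152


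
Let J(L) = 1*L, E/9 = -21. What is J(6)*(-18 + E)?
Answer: -1242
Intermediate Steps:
E = -189 (E = 9*(-21) = -189)
J(L) = L
J(6)*(-18 + E) = 6*(-18 - 189) = 6*(-207) = -1242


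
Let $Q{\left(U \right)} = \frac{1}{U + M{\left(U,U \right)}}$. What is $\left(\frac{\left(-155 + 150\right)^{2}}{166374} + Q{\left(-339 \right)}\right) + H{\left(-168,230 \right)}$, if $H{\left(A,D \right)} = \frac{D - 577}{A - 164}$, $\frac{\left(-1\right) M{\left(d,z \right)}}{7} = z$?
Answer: $\frac{3263848745}{3120843492} \approx 1.0458$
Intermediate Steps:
$M{\left(d,z \right)} = - 7 z$
$Q{\left(U \right)} = - \frac{1}{6 U}$ ($Q{\left(U \right)} = \frac{1}{U - 7 U} = \frac{1}{\left(-6\right) U} = - \frac{1}{6 U}$)
$H{\left(A,D \right)} = \frac{-577 + D}{-164 + A}$
$\left(\frac{\left(-155 + 150\right)^{2}}{166374} + Q{\left(-339 \right)}\right) + H{\left(-168,230 \right)} = \left(\frac{\left(-155 + 150\right)^{2}}{166374} - \frac{1}{6 \left(-339\right)}\right) + \frac{-577 + 230}{-164 - 168} = \left(\left(-5\right)^{2} \cdot \frac{1}{166374} - - \frac{1}{2034}\right) + \frac{1}{-332} \left(-347\right) = \left(25 \cdot \frac{1}{166374} + \frac{1}{2034}\right) - - \frac{347}{332} = \left(\frac{25}{166374} + \frac{1}{2034}\right) + \frac{347}{332} = \frac{6034}{9400131} + \frac{347}{332} = \frac{3263848745}{3120843492}$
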